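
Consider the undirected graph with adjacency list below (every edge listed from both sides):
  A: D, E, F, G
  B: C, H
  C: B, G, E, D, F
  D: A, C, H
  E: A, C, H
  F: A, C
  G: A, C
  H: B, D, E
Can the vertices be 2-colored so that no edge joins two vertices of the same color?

A valid 2-coloring puts {B, D, E, F, G} on one side and {A, C, H} on the other; every edge crosses between the two sides.

Yes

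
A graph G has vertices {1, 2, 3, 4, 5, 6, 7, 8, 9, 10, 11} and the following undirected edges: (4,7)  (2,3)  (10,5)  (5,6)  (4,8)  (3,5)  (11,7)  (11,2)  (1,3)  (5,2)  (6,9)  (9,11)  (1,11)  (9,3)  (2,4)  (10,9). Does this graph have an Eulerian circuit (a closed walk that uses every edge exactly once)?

Degrees: 1:2, 2:4, 3:4, 4:3, 5:4, 6:2, 7:2, 8:1, 9:4, 10:2, 11:4
Vertices with odd degree: 4, 8. An Eulerian circuit requires all degrees even.

No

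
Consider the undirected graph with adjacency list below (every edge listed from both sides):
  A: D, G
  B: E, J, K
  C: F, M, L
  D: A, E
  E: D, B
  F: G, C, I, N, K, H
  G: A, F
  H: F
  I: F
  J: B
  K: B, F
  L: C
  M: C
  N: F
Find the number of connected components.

1

Component: {A, B, C, D, E, F, G, H, I, J, K, L, M, N}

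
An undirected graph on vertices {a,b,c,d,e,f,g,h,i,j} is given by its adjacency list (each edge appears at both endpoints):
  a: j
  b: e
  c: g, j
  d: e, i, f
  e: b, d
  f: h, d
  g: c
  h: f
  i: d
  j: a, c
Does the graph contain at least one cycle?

The graph has 10 vertices, 8 edges, and 2 connected components.
A forest on 10 vertices with 2 components has exactly 8 edges, which matches — so no cycle.

No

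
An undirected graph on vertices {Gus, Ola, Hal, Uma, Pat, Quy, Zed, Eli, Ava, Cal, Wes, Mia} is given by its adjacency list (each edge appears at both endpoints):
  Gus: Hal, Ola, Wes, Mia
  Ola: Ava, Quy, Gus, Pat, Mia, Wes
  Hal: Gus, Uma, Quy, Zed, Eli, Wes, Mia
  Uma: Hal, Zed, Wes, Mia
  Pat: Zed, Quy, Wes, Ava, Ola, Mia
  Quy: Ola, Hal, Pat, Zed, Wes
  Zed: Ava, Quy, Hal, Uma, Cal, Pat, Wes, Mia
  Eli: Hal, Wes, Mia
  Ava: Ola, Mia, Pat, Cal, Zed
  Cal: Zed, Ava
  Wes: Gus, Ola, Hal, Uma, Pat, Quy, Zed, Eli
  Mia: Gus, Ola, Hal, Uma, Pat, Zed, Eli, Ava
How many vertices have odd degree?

Degrees: Gus:4, Ola:6, Hal:7, Uma:4, Pat:6, Quy:5, Zed:8, Eli:3, Ava:5, Cal:2, Wes:8, Mia:8
Odd-degree vertices: Hal, Quy, Eli, Ava.

4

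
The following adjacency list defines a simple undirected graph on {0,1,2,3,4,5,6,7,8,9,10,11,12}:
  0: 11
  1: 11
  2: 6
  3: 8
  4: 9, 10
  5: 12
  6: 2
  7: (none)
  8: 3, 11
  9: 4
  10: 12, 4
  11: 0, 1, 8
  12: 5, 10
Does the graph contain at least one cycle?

No

The graph has 13 vertices, 9 edges, and 4 connected components.
Since 9 = 13 - 4, the graph is a forest and contains no cycle.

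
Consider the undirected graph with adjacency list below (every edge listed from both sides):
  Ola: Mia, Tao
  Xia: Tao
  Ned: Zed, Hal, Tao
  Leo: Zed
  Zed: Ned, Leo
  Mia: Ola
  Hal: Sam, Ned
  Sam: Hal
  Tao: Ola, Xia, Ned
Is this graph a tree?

|V| = 9, |E| = 8.
It is connected with exactly 8 edges, hence acyclic — it is a tree.

Yes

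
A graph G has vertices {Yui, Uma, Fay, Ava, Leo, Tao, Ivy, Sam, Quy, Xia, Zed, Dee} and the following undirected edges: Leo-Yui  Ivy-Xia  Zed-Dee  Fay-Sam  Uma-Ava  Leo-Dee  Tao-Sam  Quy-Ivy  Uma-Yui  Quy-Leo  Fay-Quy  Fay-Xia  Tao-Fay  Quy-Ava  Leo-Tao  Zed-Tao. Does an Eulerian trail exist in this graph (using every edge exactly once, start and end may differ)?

Degrees: Yui:2, Uma:2, Fay:4, Ava:2, Leo:4, Tao:4, Ivy:2, Sam:2, Quy:4, Xia:2, Zed:2, Dee:2
Odd-degree vertices: none (0 total).
With 0 odd-degree vertices and all edges in one connected piece, an Eulerian trail exists.

Yes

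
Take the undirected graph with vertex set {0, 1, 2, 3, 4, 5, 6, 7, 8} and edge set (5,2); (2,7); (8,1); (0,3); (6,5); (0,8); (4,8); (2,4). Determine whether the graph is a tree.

|V| = 9, |E| = 8.
Connected and |E| = |V| - 1, which characterizes a tree.

Yes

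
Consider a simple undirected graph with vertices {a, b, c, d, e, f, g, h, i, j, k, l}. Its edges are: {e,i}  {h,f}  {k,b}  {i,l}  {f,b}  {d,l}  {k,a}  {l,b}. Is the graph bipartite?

Color {c, e, f, g, j, k, l} black and {a, b, d, h, i} white. No edge joins two same-colored vertices, so the graph is bipartite.

Yes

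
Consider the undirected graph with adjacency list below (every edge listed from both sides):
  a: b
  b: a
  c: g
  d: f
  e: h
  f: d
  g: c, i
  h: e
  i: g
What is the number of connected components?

4

Component: {a, b}
Component: {d, f}
Component: {e, h}
Component: {c, g, i}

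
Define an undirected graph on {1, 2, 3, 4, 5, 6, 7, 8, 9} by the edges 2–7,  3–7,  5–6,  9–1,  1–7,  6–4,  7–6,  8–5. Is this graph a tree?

Yes

The graph has 9 vertices and 8 edges.
It is connected with exactly 8 edges, hence acyclic — it is a tree.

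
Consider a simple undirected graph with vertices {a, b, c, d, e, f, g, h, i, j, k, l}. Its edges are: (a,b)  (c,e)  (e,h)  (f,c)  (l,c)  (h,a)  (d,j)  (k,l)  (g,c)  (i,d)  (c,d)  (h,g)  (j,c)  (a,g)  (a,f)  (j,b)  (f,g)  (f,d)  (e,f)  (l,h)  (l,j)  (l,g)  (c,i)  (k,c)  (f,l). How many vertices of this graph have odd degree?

Degrees: a:4, b:2, c:8, d:4, e:3, f:6, g:5, h:4, i:2, j:4, k:2, l:6
Odd-degree vertices: e, g.

2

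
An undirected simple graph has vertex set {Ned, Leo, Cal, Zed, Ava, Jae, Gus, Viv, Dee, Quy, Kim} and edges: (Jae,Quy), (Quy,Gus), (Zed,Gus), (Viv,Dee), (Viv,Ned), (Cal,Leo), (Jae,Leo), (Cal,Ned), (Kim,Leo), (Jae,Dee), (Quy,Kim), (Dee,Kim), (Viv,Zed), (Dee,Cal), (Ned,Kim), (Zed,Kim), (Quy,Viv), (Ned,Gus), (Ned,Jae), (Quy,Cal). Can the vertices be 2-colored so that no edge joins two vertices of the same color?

Partition the vertices as {Cal, Ava, Jae, Gus, Viv, Kim} vs {Ned, Leo, Zed, Dee, Quy}. Each listed edge has one endpoint in each part, so the graph is bipartite.

Yes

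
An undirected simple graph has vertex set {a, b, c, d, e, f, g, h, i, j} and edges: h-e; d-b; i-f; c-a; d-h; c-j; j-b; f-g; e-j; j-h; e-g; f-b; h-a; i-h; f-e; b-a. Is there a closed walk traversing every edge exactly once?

Degrees: a:3, b:4, c:2, d:2, e:4, f:4, g:2, h:5, i:2, j:4
a, h have odd degree; an Eulerian circuit needs every degree to be even, so none exists.

No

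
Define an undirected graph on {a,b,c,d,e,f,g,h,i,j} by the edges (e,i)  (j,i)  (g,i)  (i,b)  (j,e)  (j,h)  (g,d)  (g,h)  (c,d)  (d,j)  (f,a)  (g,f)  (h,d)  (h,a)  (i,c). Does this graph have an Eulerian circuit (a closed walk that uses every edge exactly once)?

No

Degrees: a:2, b:1, c:2, d:4, e:2, f:2, g:4, h:4, i:5, j:4
Vertices with odd degree: b, i. An Eulerian circuit requires all degrees even.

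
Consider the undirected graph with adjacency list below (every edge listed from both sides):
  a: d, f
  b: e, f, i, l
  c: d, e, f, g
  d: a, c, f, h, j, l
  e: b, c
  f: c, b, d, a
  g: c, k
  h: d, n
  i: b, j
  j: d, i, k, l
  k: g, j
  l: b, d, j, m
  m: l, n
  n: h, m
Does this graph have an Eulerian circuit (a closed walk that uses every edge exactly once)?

Yes

Degrees: a:2, b:4, c:4, d:6, e:2, f:4, g:2, h:2, i:2, j:4, k:2, l:4, m:2, n:2
Every vertex has even degree and the edges form a single connected piece, so an Eulerian circuit exists.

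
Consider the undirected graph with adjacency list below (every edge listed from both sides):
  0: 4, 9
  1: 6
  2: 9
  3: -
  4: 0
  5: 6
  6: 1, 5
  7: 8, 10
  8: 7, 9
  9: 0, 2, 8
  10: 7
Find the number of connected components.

3

Component: {3}
Component: {1, 5, 6}
Component: {0, 2, 4, 7, 8, 9, 10}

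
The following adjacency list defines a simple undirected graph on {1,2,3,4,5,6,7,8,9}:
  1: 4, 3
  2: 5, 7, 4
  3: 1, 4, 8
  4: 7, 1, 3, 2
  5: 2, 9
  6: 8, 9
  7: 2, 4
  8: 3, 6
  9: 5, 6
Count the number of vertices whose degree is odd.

2

Degrees: 1:2, 2:3, 3:3, 4:4, 5:2, 6:2, 7:2, 8:2, 9:2
Odd-degree vertices: 2, 3.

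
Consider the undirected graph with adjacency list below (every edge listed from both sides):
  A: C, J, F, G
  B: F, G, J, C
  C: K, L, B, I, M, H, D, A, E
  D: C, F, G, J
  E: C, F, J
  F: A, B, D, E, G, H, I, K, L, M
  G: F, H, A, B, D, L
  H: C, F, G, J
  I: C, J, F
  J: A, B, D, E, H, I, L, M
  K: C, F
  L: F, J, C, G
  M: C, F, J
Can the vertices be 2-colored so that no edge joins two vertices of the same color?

F-G-L-F is an odd cycle (length 3), and a bipartite graph can contain only even cycles.

No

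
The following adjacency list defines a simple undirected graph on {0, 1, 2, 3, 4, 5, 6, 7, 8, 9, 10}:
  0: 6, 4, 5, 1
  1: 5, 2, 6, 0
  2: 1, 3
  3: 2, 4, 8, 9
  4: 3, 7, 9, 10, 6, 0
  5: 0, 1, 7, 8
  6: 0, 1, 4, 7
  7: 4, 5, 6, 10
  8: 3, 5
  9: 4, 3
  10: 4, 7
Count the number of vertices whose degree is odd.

0

Degrees: 0:4, 1:4, 2:2, 3:4, 4:6, 5:4, 6:4, 7:4, 8:2, 9:2, 10:2
Odd-degree vertices: none.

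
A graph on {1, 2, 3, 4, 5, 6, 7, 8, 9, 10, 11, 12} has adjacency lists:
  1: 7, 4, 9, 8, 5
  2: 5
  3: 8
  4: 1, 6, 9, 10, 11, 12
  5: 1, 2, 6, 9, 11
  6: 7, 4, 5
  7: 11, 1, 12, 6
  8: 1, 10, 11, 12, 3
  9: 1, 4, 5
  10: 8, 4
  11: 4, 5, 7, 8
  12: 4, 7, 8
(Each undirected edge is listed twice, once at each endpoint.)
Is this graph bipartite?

The cycle 1-9-5-1 has length 3, which is odd, so the graph is not bipartite.

No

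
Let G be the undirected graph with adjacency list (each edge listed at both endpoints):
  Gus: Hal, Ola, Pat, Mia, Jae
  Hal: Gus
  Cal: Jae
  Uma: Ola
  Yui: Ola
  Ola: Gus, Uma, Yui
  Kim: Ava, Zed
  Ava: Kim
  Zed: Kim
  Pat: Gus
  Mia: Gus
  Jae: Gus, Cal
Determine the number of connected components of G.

Component: {Kim, Ava, Zed}
Component: {Gus, Hal, Cal, Uma, Yui, Ola, Pat, Mia, Jae}

2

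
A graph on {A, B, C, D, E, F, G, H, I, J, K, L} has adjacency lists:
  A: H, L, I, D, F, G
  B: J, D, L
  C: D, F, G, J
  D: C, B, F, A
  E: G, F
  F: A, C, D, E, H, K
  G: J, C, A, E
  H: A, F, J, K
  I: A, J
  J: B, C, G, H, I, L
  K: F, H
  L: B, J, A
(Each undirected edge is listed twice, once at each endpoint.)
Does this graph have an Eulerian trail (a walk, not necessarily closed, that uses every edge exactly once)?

Degrees: A:6, B:3, C:4, D:4, E:2, F:6, G:4, H:4, I:2, J:6, K:2, L:3
Odd-degree vertices: B, L (2 total).
With 2 odd-degree vertices and all edges in one connected piece, an Eulerian trail exists (from B to L).

Yes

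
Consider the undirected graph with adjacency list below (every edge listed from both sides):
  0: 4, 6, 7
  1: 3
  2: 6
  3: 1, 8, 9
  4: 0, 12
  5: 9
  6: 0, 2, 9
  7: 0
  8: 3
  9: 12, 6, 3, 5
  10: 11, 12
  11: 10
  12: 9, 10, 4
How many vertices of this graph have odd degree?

10

Degrees: 0:3, 1:1, 2:1, 3:3, 4:2, 5:1, 6:3, 7:1, 8:1, 9:4, 10:2, 11:1, 12:3
Odd-degree vertices: 0, 1, 2, 3, 5, 6, 7, 8, 11, 12.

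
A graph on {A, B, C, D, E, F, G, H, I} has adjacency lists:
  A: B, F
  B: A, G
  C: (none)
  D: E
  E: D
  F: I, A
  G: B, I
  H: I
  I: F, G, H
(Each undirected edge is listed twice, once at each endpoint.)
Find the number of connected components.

Component: {C}
Component: {D, E}
Component: {A, B, F, G, H, I}

3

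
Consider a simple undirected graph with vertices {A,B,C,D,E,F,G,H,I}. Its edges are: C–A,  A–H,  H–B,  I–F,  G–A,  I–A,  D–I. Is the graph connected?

No

Component: {E}
Component: {A, B, C, D, F, G, H, I}
No edge joins these 2 groups, so the graph is disconnected.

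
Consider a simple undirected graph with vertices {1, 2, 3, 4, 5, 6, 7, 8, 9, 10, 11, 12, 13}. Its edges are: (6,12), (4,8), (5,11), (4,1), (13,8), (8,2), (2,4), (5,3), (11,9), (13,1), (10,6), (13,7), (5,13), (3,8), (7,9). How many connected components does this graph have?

Component: {6, 10, 12}
Component: {1, 2, 3, 4, 5, 7, 8, 9, 11, 13}

2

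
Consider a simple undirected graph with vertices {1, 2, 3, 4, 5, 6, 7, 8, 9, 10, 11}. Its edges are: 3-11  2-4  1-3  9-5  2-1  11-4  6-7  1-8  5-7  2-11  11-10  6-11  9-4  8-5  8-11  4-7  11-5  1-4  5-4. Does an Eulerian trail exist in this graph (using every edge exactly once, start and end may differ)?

No

Degrees: 1:4, 2:3, 3:2, 4:6, 5:5, 6:2, 7:3, 8:3, 9:2, 10:1, 11:7
Odd-degree vertices: 2, 5, 7, 8, 10, 11 (6 total).
With 6 odd-degree vertices (more than two), no single trail can use every edge.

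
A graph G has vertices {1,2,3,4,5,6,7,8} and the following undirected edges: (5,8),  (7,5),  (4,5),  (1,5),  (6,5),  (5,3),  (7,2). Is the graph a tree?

Yes

The graph has 8 vertices and 7 edges.
Connected and |E| = |V| - 1, which characterizes a tree.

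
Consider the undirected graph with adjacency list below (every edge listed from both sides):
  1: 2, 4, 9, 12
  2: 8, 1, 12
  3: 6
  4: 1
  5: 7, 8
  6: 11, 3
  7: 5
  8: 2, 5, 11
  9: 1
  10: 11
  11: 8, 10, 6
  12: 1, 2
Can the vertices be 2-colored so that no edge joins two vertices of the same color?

The cycle 1-2-12-1 has length 3, which is odd, so the graph is not bipartite.

No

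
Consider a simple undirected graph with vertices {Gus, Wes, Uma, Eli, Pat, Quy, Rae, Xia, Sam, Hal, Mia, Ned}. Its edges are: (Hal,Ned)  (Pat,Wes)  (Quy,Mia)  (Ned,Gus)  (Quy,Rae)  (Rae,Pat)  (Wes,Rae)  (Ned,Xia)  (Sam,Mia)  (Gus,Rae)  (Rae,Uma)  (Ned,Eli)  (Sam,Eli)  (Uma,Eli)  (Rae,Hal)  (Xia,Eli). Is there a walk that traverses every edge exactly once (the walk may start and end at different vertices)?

Yes

Degrees: Gus:2, Wes:2, Uma:2, Eli:4, Pat:2, Quy:2, Rae:6, Xia:2, Sam:2, Hal:2, Mia:2, Ned:4
Odd-degree vertices: none (0 total).
With 0 odd-degree vertices and all edges in one connected piece, an Eulerian trail exists.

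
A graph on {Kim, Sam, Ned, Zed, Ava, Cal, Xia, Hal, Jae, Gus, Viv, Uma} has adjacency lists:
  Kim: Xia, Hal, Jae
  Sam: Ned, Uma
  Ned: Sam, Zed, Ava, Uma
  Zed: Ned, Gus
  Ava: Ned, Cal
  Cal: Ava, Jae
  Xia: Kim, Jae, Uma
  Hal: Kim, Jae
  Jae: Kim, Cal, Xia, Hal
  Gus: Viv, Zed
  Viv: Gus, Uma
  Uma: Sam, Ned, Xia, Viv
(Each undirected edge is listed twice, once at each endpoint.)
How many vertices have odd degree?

2

Degrees: Kim:3, Sam:2, Ned:4, Zed:2, Ava:2, Cal:2, Xia:3, Hal:2, Jae:4, Gus:2, Viv:2, Uma:4
Odd-degree vertices: Kim, Xia.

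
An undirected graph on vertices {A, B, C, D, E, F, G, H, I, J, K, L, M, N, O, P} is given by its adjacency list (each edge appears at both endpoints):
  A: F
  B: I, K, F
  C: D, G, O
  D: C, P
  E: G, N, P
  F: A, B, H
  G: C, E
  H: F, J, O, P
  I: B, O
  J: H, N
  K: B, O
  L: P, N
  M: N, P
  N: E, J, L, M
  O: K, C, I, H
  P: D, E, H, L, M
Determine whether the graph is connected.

Yes

Starting from A and exploring outward reaches every vertex (A, F, H, B, O, P, J, I, K, C, D, E, M, L, N, G); the graph is connected.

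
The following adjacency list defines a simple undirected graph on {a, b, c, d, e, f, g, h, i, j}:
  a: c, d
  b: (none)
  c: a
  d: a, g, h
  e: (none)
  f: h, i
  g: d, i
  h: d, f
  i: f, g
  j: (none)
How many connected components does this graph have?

Component: {b}
Component: {e}
Component: {j}
Component: {a, c, d, f, g, h, i}

4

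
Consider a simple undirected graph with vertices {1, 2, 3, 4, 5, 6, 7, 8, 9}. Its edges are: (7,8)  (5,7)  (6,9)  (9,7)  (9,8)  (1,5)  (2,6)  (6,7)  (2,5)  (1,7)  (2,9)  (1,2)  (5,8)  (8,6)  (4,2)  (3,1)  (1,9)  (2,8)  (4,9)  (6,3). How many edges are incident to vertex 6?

Neighbors of 6: 2, 3, 7, 8, 9.

5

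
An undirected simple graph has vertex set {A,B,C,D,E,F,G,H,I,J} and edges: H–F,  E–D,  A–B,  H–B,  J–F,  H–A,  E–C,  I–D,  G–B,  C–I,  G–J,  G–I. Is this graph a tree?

|V| = 10, |E| = 12.
A tree on 10 vertices has exactly 9 edges; this graph has 12, so it contains a cycle and is not a tree.

No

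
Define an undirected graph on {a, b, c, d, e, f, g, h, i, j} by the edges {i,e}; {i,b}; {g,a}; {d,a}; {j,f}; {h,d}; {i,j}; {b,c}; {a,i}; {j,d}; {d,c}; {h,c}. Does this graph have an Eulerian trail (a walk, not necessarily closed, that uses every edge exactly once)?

No

Degrees: a:3, b:2, c:3, d:4, e:1, f:1, g:1, h:2, i:4, j:3
Odd-degree vertices: a, c, e, f, g, j (6 total).
An Eulerian trail requires 0 or 2 odd-degree vertices; here there are 6.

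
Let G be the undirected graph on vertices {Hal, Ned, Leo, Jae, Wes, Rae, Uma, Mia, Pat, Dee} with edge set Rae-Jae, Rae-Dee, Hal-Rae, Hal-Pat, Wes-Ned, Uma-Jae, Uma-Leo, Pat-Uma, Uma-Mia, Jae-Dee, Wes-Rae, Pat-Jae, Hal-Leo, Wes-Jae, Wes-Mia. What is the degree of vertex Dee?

2

Neighbors of Dee: Jae, Rae.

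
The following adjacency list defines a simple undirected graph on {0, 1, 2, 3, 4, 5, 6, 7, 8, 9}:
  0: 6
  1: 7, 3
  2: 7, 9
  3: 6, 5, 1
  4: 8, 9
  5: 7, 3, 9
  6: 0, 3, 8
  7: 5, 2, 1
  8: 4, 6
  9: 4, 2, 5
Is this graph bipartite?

Yes

Color {1, 2, 4, 5, 6} black and {0, 3, 7, 8, 9} white. No edge joins two same-colored vertices, so the graph is bipartite.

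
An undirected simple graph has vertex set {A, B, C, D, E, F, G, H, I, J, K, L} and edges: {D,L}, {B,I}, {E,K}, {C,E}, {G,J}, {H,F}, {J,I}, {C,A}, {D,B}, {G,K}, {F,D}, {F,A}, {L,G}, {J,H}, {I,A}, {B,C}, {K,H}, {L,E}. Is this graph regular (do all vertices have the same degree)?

Degrees: A:3, B:3, C:3, D:3, E:3, F:3, G:3, H:3, I:3, J:3, K:3, L:3
Every vertex has degree 3, so the graph is 3-regular.

Yes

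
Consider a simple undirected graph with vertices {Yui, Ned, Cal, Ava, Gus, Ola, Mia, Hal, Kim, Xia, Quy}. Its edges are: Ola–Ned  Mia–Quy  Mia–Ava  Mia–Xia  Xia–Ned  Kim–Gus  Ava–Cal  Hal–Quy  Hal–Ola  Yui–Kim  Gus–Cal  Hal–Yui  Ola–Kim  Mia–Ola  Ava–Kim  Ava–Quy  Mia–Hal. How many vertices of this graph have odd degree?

2

Degrees: Yui:2, Ned:2, Cal:2, Ava:4, Gus:2, Ola:4, Mia:5, Hal:4, Kim:4, Xia:2, Quy:3
Odd-degree vertices: Mia, Quy.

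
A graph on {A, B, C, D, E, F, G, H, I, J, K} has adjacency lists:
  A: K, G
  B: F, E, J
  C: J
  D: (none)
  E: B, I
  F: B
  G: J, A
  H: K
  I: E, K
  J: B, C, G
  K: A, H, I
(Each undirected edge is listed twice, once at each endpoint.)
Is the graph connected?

Component: {D}
Component: {A, B, C, E, F, G, H, I, J, K}
No edge joins these 2 groups, so the graph is disconnected.

No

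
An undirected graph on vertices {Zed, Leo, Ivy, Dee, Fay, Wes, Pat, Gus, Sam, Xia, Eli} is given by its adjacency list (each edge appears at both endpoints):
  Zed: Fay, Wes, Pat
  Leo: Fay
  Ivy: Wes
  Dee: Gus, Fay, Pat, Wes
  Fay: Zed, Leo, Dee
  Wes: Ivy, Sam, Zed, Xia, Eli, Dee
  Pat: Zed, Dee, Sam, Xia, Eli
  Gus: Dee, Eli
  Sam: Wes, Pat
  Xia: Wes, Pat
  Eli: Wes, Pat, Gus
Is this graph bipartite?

Color {Fay, Wes, Pat, Gus} black and {Zed, Leo, Ivy, Dee, Sam, Xia, Eli} white. No edge joins two same-colored vertices, so the graph is bipartite.

Yes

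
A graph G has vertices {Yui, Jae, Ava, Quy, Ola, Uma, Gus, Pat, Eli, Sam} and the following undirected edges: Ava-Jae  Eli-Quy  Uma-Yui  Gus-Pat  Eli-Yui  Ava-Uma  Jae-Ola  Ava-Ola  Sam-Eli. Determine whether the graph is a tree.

No

|V| = 10, |E| = 9.
It is not connected, so it is not a tree.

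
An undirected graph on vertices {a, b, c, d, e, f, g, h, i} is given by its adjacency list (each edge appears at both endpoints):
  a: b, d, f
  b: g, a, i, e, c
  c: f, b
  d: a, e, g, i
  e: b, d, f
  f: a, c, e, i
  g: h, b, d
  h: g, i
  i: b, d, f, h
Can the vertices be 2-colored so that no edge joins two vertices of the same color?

Partition the vertices as {b, d, f, h} vs {a, c, e, g, i}. Each listed edge has one endpoint in each part, so the graph is bipartite.

Yes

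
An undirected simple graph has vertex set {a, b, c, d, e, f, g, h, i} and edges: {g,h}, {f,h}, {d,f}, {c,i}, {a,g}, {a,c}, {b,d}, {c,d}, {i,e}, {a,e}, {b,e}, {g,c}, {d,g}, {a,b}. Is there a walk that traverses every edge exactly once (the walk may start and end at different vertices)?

Yes

Degrees: a:4, b:3, c:4, d:4, e:3, f:2, g:4, h:2, i:2
Odd-degree vertices: b, e (2 total).
With 2 odd-degree vertices and all edges in one connected piece, an Eulerian trail exists (from b to e).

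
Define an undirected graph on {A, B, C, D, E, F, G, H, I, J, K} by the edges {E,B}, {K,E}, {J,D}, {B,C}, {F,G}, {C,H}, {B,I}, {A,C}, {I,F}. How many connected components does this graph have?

Component: {D, J}
Component: {A, B, C, E, F, G, H, I, K}

2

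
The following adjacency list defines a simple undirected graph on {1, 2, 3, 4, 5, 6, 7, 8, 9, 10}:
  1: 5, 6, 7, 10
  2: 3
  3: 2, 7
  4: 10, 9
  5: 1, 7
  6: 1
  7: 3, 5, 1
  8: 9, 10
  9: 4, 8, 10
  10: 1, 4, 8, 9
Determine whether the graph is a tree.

No

|V| = 10, |E| = 12.
A tree on 10 vertices has exactly 9 edges; this graph has 12, so it contains a cycle and is not a tree.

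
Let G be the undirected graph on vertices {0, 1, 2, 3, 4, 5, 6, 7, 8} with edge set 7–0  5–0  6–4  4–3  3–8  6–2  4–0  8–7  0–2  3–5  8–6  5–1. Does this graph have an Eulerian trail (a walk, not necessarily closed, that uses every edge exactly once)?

No

Degrees: 0:4, 1:1, 2:2, 3:3, 4:3, 5:3, 6:3, 7:2, 8:3
Odd-degree vertices: 1, 3, 4, 5, 6, 8 (6 total).
An Eulerian trail requires 0 or 2 odd-degree vertices; here there are 6.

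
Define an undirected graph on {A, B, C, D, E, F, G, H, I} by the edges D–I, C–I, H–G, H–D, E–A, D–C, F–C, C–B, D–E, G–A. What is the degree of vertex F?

Neighbors of F: C.

1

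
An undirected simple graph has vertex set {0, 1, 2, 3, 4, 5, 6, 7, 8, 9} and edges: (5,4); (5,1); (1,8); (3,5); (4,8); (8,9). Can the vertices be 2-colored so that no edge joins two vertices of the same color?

A valid 2-coloring puts {0, 2, 5, 6, 7, 8} on one side and {1, 3, 4, 9} on the other; every edge crosses between the two sides.

Yes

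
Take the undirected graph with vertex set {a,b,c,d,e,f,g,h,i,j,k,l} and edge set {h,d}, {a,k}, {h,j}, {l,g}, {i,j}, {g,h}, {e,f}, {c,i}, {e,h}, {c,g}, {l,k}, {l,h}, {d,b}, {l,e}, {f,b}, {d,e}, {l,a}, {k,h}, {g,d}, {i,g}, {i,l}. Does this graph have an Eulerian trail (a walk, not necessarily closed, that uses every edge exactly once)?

Degrees: a:2, b:2, c:2, d:4, e:4, f:2, g:5, h:6, i:4, j:2, k:3, l:6
Odd-degree vertices: g, k (2 total).
The non-isolated vertices are connected and exactly 2 have odd degree, so an Eulerian trail exists (from g to k).

Yes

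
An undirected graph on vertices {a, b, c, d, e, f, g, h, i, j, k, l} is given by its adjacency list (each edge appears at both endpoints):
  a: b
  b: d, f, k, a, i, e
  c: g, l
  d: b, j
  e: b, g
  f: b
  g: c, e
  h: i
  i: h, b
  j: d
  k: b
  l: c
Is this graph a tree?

Yes

The graph has 12 vertices and 11 edges.
Connected and |E| = |V| - 1, which characterizes a tree.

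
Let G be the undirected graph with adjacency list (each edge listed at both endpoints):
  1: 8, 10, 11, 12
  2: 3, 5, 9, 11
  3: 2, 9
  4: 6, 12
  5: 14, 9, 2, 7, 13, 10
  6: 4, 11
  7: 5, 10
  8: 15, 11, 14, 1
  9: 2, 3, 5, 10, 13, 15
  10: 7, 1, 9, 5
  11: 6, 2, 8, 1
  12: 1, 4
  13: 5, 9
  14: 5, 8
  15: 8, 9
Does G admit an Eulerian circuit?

Degrees: 1:4, 2:4, 3:2, 4:2, 5:6, 6:2, 7:2, 8:4, 9:6, 10:4, 11:4, 12:2, 13:2, 14:2, 15:2
All degrees are even and the non-isolated vertices are connected — an Eulerian circuit exists.

Yes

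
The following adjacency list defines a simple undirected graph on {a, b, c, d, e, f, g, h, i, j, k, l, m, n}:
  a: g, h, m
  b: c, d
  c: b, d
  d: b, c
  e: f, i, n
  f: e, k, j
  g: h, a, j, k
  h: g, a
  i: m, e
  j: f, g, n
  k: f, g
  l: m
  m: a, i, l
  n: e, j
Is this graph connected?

No

Component: {b, c, d}
Component: {a, e, f, g, h, i, j, k, l, m, n}
No edge joins these 2 groups, so the graph is disconnected.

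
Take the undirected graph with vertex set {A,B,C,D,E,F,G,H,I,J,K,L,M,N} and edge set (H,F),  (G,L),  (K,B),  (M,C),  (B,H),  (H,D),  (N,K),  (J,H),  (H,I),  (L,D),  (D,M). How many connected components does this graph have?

Component: {A}
Component: {E}
Component: {B, C, D, F, G, H, I, J, K, L, M, N}

3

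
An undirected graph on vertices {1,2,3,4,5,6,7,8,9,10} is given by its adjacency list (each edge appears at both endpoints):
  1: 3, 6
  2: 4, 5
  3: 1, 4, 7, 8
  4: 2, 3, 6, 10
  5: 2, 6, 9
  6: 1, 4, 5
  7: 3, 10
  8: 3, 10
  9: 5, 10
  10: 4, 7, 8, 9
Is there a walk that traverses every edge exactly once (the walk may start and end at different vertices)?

Degrees: 1:2, 2:2, 3:4, 4:4, 5:3, 6:3, 7:2, 8:2, 9:2, 10:4
Odd-degree vertices: 5, 6 (2 total).
With 2 odd-degree vertices and all edges in one connected piece, an Eulerian trail exists (from 5 to 6).

Yes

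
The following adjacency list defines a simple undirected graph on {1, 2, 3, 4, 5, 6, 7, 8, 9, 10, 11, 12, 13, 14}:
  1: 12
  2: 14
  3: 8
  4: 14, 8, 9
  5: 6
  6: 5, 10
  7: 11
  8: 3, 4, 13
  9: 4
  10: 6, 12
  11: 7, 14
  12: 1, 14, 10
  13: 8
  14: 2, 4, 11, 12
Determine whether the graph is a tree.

The graph has 14 vertices and 13 edges.
Connected and |E| = |V| - 1, which characterizes a tree.

Yes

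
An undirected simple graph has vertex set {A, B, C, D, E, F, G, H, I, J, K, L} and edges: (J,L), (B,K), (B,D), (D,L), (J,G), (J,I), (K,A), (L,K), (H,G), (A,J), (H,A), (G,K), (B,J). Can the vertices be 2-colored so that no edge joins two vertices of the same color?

Color {C, D, E, F, H, J, K} black and {A, B, G, I, L} white. No edge joins two same-colored vertices, so the graph is bipartite.

Yes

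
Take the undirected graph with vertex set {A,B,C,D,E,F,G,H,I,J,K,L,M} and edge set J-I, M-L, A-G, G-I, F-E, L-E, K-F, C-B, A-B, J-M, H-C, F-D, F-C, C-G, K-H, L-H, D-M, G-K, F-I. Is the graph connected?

Yes

Starting from A and exploring outward reaches every vertex (A, B, G, C, I, K, F, H, J, E, D, L, M); the graph is connected.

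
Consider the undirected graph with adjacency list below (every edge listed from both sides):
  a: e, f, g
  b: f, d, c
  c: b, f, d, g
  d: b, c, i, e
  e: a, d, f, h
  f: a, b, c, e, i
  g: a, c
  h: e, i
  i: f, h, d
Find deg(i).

Neighbors of i: d, f, h.

3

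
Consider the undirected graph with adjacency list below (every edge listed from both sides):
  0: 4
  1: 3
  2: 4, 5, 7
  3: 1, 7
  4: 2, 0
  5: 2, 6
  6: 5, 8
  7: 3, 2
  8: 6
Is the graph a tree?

|V| = 9, |E| = 8.
Connected and |E| = |V| - 1, which characterizes a tree.

Yes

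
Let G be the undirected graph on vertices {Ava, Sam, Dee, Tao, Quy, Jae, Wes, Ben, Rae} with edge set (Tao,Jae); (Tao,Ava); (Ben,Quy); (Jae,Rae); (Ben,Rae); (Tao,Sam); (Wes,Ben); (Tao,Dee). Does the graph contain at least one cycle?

|V| = 9, |E| = 8, number of components = 1.
A forest on 9 vertices with 1 component has exactly 8 edges, which matches — so no cycle.

No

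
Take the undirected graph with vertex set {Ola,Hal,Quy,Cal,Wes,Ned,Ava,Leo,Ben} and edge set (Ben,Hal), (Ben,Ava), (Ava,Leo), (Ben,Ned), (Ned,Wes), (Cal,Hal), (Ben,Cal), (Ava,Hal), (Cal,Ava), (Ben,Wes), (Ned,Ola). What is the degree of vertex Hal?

Neighbors of Hal: Cal, Ava, Ben.

3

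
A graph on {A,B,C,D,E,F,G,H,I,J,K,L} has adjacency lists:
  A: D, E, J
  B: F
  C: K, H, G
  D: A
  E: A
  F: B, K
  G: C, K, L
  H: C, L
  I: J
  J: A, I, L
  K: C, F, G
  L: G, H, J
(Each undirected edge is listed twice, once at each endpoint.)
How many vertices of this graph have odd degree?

Degrees: A:3, B:1, C:3, D:1, E:1, F:2, G:3, H:2, I:1, J:3, K:3, L:3
Odd-degree vertices: A, B, C, D, E, G, I, J, K, L.

10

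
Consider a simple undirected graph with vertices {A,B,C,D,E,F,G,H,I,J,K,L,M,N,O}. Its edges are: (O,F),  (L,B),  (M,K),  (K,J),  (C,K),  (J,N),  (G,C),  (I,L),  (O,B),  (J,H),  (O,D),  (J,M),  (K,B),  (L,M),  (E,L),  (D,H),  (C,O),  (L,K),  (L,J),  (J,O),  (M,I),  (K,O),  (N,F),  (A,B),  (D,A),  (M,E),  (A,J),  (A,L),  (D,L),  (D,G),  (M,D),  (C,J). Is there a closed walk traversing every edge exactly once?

Degrees: A:4, B:4, C:4, D:6, E:2, F:2, G:2, H:2, I:2, J:8, K:6, L:8, M:6, N:2, O:6
All degrees are even and the non-isolated vertices are connected — an Eulerian circuit exists.

Yes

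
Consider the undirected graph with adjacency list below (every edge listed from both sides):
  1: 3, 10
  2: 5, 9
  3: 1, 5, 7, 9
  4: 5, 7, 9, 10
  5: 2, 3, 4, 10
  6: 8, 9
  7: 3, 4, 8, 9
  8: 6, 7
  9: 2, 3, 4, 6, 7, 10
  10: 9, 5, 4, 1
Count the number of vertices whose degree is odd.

Degrees: 1:2, 2:2, 3:4, 4:4, 5:4, 6:2, 7:4, 8:2, 9:6, 10:4
Odd-degree vertices: none.

0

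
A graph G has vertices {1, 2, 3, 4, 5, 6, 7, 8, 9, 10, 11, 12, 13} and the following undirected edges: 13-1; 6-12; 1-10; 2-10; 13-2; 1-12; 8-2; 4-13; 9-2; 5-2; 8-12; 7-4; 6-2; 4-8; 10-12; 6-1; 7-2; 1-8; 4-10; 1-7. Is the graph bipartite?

No

The cycle 1-12-8-1 has length 3, which is odd, so the graph is not bipartite.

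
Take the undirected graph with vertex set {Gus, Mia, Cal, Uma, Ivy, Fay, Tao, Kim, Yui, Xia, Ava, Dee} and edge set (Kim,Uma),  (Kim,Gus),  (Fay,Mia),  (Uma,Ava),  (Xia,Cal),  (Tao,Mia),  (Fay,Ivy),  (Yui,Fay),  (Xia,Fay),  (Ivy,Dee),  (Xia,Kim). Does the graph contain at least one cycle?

|V| = 12, |E| = 11, number of components = 1.
Since 11 = 12 - 1, the graph is a forest and contains no cycle.

No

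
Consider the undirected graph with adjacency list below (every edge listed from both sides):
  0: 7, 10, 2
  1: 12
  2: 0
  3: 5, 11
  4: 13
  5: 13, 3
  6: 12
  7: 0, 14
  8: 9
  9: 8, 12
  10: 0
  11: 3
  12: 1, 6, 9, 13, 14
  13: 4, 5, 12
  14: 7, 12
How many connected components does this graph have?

Component: {0, 1, 2, 3, 4, 5, 6, 7, 8, 9, 10, 11, 12, 13, 14}

1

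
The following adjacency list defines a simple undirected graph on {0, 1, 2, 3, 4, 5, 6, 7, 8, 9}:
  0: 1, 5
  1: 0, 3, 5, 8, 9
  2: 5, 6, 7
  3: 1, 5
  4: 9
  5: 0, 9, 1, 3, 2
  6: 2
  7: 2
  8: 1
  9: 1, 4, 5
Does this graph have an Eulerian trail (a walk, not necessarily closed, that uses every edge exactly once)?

No

Degrees: 0:2, 1:5, 2:3, 3:2, 4:1, 5:5, 6:1, 7:1, 8:1, 9:3
Odd-degree vertices: 1, 2, 4, 5, 6, 7, 8, 9 (8 total).
With 8 odd-degree vertices (more than two), no single trail can use every edge.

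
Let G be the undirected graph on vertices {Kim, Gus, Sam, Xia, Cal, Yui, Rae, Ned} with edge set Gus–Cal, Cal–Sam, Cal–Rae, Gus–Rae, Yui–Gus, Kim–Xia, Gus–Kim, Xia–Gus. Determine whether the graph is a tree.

No

|V| = 8, |E| = 8.
It is not connected, so it is not a tree.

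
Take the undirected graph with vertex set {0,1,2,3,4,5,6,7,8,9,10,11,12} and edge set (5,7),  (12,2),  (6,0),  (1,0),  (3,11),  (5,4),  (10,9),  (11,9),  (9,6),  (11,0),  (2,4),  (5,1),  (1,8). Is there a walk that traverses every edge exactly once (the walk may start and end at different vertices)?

No

Degrees: 0:3, 1:3, 2:2, 3:1, 4:2, 5:3, 6:2, 7:1, 8:1, 9:3, 10:1, 11:3, 12:1
Odd-degree vertices: 0, 1, 3, 5, 7, 8, 9, 10, 11, 12 (10 total).
With 10 odd-degree vertices (more than two), no single trail can use every edge.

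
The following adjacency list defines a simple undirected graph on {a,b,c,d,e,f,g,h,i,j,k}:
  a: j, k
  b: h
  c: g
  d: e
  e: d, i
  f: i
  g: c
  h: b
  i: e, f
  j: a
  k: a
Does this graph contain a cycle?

|V| = 11, |E| = 7, number of components = 4.
A forest on 11 vertices with 4 components has exactly 7 edges, which matches — so no cycle.

No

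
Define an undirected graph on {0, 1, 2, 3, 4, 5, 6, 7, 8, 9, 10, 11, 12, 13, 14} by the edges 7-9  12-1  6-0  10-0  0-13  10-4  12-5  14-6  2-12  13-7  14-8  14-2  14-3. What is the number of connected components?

Component: {11}
Component: {0, 1, 2, 3, 4, 5, 6, 7, 8, 9, 10, 12, 13, 14}

2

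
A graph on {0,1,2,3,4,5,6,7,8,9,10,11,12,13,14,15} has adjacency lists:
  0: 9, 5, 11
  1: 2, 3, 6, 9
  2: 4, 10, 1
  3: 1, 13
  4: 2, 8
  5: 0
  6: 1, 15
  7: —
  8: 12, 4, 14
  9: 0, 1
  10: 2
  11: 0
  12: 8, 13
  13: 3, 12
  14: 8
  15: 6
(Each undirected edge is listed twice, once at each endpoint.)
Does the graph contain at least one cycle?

The graph has 16 vertices, 15 edges, and 2 connected components.
One cycle is 1-2-4-8-12-13-3-1.

Yes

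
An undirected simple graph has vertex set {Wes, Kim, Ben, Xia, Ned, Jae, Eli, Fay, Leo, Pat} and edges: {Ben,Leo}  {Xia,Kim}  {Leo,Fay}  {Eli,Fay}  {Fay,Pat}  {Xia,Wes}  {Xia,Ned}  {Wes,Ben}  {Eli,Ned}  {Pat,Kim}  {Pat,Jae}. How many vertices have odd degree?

4

Degrees: Wes:2, Kim:2, Ben:2, Xia:3, Ned:2, Jae:1, Eli:2, Fay:3, Leo:2, Pat:3
Odd-degree vertices: Xia, Jae, Fay, Pat.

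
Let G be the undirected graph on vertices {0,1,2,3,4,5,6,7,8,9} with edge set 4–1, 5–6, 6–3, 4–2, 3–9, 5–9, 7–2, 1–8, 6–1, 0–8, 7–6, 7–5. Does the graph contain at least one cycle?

Yes

The graph has 10 vertices, 12 edges, and 1 connected component.
Since 12 > 10 - 1, a cycle must exist; for instance 6-7-5-9-3-6.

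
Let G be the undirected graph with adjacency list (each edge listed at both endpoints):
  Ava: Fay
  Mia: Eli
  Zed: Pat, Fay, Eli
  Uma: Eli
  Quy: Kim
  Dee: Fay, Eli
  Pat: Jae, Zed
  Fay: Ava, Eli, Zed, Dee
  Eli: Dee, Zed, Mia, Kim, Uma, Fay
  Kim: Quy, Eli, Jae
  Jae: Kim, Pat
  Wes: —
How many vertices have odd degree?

6

Degrees: Ava:1, Mia:1, Zed:3, Uma:1, Quy:1, Dee:2, Pat:2, Fay:4, Eli:6, Kim:3, Jae:2, Wes:0
Odd-degree vertices: Ava, Mia, Zed, Uma, Quy, Kim.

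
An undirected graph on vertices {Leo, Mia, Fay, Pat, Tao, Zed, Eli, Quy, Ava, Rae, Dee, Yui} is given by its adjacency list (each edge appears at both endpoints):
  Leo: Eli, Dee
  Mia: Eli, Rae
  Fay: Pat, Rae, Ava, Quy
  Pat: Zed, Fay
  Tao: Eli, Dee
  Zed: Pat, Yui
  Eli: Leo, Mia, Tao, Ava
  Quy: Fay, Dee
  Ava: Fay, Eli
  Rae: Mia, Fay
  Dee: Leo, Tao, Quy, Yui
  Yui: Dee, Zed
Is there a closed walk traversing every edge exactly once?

Yes

Degrees: Leo:2, Mia:2, Fay:4, Pat:2, Tao:2, Zed:2, Eli:4, Quy:2, Ava:2, Rae:2, Dee:4, Yui:2
Every vertex has even degree and the edges form a single connected piece, so an Eulerian circuit exists.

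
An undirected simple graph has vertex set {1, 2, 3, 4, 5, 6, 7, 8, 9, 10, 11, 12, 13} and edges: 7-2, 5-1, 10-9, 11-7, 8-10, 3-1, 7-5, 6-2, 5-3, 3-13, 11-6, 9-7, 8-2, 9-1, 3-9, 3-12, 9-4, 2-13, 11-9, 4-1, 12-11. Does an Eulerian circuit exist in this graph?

Degrees: 1:4, 2:4, 3:5, 4:2, 5:3, 6:2, 7:4, 8:2, 9:6, 10:2, 11:4, 12:2, 13:2
3, 5 have odd degree; an Eulerian circuit needs every degree to be even, so none exists.

No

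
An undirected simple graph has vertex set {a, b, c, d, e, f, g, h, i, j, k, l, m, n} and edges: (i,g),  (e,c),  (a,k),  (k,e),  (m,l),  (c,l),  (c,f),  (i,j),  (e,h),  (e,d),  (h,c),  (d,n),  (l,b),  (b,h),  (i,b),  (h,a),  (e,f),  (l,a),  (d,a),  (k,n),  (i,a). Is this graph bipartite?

No

The cycle e-c-h-e has length 3, which is odd, so the graph is not bipartite.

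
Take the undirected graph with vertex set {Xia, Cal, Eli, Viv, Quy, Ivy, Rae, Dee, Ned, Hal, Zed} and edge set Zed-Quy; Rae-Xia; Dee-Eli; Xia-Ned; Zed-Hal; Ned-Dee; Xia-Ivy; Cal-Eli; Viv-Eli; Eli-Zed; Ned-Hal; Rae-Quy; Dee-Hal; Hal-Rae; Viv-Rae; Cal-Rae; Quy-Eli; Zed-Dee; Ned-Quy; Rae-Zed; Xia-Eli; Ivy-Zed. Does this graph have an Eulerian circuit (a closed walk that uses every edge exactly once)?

Degrees: Xia:4, Cal:2, Eli:6, Viv:2, Quy:4, Ivy:2, Rae:6, Dee:4, Ned:4, Hal:4, Zed:6
Every vertex has even degree and the edges form a single connected piece, so an Eulerian circuit exists.

Yes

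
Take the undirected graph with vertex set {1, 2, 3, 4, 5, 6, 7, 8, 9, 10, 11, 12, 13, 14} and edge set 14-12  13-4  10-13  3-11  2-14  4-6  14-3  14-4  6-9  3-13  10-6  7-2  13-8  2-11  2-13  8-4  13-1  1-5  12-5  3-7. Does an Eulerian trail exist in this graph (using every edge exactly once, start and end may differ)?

Yes

Degrees: 1:2, 2:4, 3:4, 4:4, 5:2, 6:3, 7:2, 8:2, 9:1, 10:2, 11:2, 12:2, 13:6, 14:4
Odd-degree vertices: 6, 9 (2 total).
With 2 odd-degree vertices and all edges in one connected piece, an Eulerian trail exists (from 6 to 9).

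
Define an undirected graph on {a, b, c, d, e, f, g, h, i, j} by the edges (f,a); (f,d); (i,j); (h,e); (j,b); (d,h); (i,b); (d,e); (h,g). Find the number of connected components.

Component: {c}
Component: {b, i, j}
Component: {a, d, e, f, g, h}

3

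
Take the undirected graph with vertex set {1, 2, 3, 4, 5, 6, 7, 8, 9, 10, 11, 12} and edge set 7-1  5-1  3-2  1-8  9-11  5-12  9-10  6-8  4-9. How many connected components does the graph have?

Component: {2, 3}
Component: {4, 9, 10, 11}
Component: {1, 5, 6, 7, 8, 12}

3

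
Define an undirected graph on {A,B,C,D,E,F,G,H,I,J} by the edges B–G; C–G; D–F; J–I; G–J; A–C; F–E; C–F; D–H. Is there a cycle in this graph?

No

The graph has 10 vertices, 9 edges, and 1 connected component.
A forest on 10 vertices with 1 component has exactly 9 edges, which matches — so no cycle.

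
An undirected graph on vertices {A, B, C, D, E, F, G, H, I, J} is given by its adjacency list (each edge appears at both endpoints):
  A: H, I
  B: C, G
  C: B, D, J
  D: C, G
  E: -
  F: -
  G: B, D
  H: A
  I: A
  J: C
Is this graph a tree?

No

|V| = 10, |E| = 7.
It splits into 4 components, so it cannot be a tree.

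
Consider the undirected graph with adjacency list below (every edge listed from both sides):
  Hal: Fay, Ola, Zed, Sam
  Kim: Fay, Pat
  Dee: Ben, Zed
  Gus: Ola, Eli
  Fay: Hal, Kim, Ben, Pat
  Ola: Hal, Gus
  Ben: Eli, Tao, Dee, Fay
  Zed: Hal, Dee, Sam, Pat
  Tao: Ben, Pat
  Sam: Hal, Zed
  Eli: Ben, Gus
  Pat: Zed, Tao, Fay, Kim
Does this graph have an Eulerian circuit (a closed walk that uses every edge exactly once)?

Degrees: Hal:4, Kim:2, Dee:2, Gus:2, Fay:4, Ola:2, Ben:4, Zed:4, Tao:2, Sam:2, Eli:2, Pat:4
All degrees are even and the non-isolated vertices are connected — an Eulerian circuit exists.

Yes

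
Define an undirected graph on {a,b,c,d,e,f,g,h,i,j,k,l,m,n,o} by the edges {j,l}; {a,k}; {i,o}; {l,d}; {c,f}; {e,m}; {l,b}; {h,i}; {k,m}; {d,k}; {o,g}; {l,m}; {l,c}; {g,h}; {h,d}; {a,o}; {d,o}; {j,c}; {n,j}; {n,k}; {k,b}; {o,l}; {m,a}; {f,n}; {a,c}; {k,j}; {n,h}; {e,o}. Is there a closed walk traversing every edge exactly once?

Yes

Degrees: a:4, b:2, c:4, d:4, e:2, f:2, g:2, h:4, i:2, j:4, k:6, l:6, m:4, n:4, o:6
Every vertex has even degree and the edges form a single connected piece, so an Eulerian circuit exists.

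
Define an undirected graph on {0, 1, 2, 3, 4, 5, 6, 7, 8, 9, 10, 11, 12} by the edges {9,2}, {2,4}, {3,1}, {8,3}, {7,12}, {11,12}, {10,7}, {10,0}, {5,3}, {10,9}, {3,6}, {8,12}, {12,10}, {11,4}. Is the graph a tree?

The graph has 13 vertices and 14 edges.
Connected but with 14 > 12 edges, so it has a cycle and is not a tree.

No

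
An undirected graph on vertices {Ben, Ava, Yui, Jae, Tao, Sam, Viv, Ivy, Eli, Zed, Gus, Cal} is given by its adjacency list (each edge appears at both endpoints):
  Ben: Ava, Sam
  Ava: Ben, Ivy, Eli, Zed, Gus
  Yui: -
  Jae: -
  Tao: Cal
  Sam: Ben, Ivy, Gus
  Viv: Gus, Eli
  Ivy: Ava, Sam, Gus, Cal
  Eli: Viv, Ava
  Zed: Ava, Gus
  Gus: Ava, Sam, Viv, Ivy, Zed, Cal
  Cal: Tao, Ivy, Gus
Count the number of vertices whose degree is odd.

Degrees: Ben:2, Ava:5, Yui:0, Jae:0, Tao:1, Sam:3, Viv:2, Ivy:4, Eli:2, Zed:2, Gus:6, Cal:3
Odd-degree vertices: Ava, Tao, Sam, Cal.

4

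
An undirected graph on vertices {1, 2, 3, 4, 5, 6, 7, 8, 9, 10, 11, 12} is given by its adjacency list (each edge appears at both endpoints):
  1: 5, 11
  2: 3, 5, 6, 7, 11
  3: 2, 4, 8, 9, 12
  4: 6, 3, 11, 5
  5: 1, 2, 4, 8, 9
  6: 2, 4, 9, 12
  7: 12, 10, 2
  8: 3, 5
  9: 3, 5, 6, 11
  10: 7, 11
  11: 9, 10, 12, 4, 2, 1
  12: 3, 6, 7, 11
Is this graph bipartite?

Yes

Partition the vertices as {3, 5, 6, 7, 11} vs {1, 2, 4, 8, 9, 10, 12}. Each listed edge has one endpoint in each part, so the graph is bipartite.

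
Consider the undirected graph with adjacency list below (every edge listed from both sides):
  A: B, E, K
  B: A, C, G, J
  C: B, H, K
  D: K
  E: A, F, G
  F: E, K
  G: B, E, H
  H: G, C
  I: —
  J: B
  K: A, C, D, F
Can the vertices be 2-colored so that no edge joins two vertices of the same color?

Partition the vertices as {B, E, H, I, K} vs {A, C, D, F, G, J}. Each listed edge has one endpoint in each part, so the graph is bipartite.

Yes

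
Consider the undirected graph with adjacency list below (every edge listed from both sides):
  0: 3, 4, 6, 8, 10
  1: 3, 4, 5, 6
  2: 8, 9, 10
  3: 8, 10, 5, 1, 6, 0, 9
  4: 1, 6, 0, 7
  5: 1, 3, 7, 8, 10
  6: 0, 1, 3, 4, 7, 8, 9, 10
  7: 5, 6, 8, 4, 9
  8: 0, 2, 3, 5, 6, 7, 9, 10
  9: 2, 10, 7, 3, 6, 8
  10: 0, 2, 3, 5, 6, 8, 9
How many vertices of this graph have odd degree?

6

Degrees: 0:5, 1:4, 2:3, 3:7, 4:4, 5:5, 6:8, 7:5, 8:8, 9:6, 10:7
Odd-degree vertices: 0, 2, 3, 5, 7, 10.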